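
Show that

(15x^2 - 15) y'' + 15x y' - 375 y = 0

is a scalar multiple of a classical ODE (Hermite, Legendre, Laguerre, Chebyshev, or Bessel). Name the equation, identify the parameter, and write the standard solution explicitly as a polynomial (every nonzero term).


All three coefficients share the factor -15; dividing through by -15 gives  (1 - x^2) y'' - x y' + 25 y = 0.
This matches the Chebyshev equation (1 - x^2) y'' - x y' + n^2 y = 0 (note the -x y' term, not -2x y') with n^2 = 25, so n = 5; the polynomial solution is T_5(x).
With y = sum_k a_k x^k, matching x^k gives (k+2)(k+1) a_{k+2} = (k^2 - n^2) a_k = (k - 5)(k + 5) a_k. The right side vanishes at k = 5, so the series with the parity of 5 terminates at degree 5.
Standard normalization: leading coefficient of T_n is 2^(n-1), so a_5 = 2^4 = 16. Work downward with a_k = (k+1)(k+2) a_{k+2} / ((k - 5)(k + 5)):
  a_3 = (4)(5)(16) / ((3 - 5)(3 + 5)) = 320/(-16) = -20
  a_1 = (2)(3)(-20) / ((1 - 5)(1 + 5)) = -120/(-24) = 5
Hence T_5(x) = 16 x^5 - 20 x^3 + 5 x.

T_5(x); series = 16 x^5 - 20 x^3 + 5 x


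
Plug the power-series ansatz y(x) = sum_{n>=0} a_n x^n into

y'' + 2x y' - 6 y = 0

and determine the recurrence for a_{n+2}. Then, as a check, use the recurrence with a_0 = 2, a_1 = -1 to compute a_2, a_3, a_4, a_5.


Substitute y = sum_n a_n x^n.
y''(x) has coefficient (n+2)(n+1) a_{n+2} at x^n;
2 x y'(x) has coefficient 2 n a_n at x^n (shift);
-6 y(x) has coefficient -6 a_n at x^n.
Matching x^n: (n+2)(n+1) a_{n+2} + (2n - 6) a_n = 0.
Thus a_{n+2} = (-2n + 6) / ((n+1)(n+2)) * a_n.

Check with a_0 = 2, a_1 = -1 (apply the recurrence for n = 0, 1, 2, 3): a_0 = 2, a_1 = -1, a_2 = 6, a_3 = -2/3, a_4 = 1, a_5 = 0.

a_(n+2) = (-2n + 6) / ((n+1)(n+2)) * a_n; check: a_0 = 2, a_1 = -1, a_2 = 6, a_3 = -2/3, a_4 = 1, a_5 = 0


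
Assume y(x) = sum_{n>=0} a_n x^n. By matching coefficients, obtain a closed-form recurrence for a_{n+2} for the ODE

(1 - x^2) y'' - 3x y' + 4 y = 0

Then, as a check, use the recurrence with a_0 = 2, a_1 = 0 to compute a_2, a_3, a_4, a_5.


Substitute y = sum_n a_n x^n.
(1 - 1 x^2) y'' contributes (n+2)(n+1) a_{n+2} - n(n-1) a_n at x^n.
-3 x y'(x) contributes -3 n a_n at x^n.
4 y(x) contributes 4 a_n at x^n.
Matching x^n: (n+2)(n+1) a_{n+2} + (-n(n-1) - 3 n + 4) a_n = 0.
Thus a_{n+2} = (n(n-1) + 3 n - 4) / ((n+1)(n+2)) * a_n.

Check with a_0 = 2, a_1 = 0 (apply the recurrence for n = 0, 1, 2, 3): a_0 = 2, a_1 = 0, a_2 = -4, a_3 = 0, a_4 = -4/3, a_5 = 0.

a_(n+2) = (n(n-1) + 3 n - 4) / ((n+1)(n+2)) * a_n; check: a_0 = 2, a_1 = 0, a_2 = -4, a_3 = 0, a_4 = -4/3, a_5 = 0


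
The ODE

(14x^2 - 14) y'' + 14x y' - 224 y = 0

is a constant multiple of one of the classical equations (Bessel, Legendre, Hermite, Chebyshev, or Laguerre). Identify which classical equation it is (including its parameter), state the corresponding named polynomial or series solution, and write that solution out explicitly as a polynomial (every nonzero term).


All three coefficients share the factor -14; dividing through by -14 gives  (1 - x^2) y'' - x y' + 16 y = 0.
This matches the Chebyshev equation (1 - x^2) y'' - x y' + n^2 y = 0 (note the -x y' term, not -2x y') with n^2 = 16, so n = 4; the polynomial solution is T_4(x).
With y = sum_k a_k x^k, matching x^k gives (k+2)(k+1) a_{k+2} = (k^2 - n^2) a_k = (k - 4)(k + 4) a_k. The right side vanishes at k = 4, so the series with the parity of 4 terminates at degree 4.
Standard normalization: leading coefficient of T_n is 2^(n-1), so a_4 = 2^3 = 8. Work downward with a_k = (k+1)(k+2) a_{k+2} / ((k - 4)(k + 4)):
  a_2 = (3)(4)(8) / ((2 - 4)(2 + 4)) = 96/(-12) = -8
  a_0 = (1)(2)(-8) / ((0 - 4)(0 + 4)) = -16/(-16) = 1
Hence T_4(x) = 8 x^4 - 8 x^2 + 1.

T_4(x); series = 8 x^4 - 8 x^2 + 1


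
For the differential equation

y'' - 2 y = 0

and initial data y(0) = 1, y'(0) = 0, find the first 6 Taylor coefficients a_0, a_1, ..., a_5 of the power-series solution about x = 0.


Ansatz: y(x) = sum_{n>=0} a_n x^n, so y'(x) = sum_{n>=1} n a_n x^(n-1) and y''(x) = sum_{n>=2} n(n-1) a_n x^(n-2).
Substitute into P(x) y'' + Q(x) y' + R(x) y = 0 with P(x) = 1, Q(x) = 0, R(x) = -2, and match powers of x.
Initial conditions: a_0 = 1, a_1 = 0.
Setting the coefficient of each power of x to zero and solving order by order (substituting the coefficients already found):
  x^0: 2 a_2 - 2 a_0 = 0  ->  2 a_2 = 2 a_0 = 2  ->  a_2 = 1
  x^1: 6 a_3 - 2 a_1 = 0  ->  6 a_3 = 2 a_1 = 0  ->  a_3 = 0
  x^2: 12 a_4 - 2 a_2 = 0  ->  12 a_4 = 2 a_2 = 2  ->  a_4 = 1/6
  x^3: 20 a_5 - 2 a_3 = 0  ->  20 a_5 = 2 a_3 = 0  ->  a_5 = 0
Truncated series: y(x) = 1 + x^2 + (1/6) x^4 + O(x^6).

a_0 = 1; a_1 = 0; a_2 = 1; a_3 = 0; a_4 = 1/6; a_5 = 0


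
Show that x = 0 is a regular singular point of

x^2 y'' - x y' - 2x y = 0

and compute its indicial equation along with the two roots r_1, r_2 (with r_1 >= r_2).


Divide by x^2 to reach normal form y'' + P_1(x) y' + P_2(x) y = 0 with P_1(x) = -1/x and P_2(x) = -2/x.
x = 0 is a singular point because the y'-coefficient -1/x has a pole at x = 0 and the y-coefficient -2/x has a pole at x = 0.
It is a regular singular point because x P_1(x) = p(x) = -1 and x^2 P_2(x) = q(x) = -2x are polynomials, hence analytic at x = 0.
p(0) = -1,  q(0) = 0.
Indicial equation: r(r-1) + p(0) r + q(0) = 0, i.e. r^2 + (p(0) - 1) r + q(0) = 0, i.e. r^2 - 2 r = 0.
Discriminant: (-2)^2 - 4(0) = 4, so r = (2 ± 2)/2.
Solving: r_1 = 2, r_2 = 0.

indicial: r^2 - 2 r = 0; roots r_1 = 2, r_2 = 0


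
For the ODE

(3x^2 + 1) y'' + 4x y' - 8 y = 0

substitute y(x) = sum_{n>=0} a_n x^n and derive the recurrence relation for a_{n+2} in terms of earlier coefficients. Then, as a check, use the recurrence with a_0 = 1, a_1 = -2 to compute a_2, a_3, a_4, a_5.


Substitute y = sum_n a_n x^n.
(1 + 3 x^2) y'' contributes (n+2)(n+1) a_{n+2} + 3 n(n-1) a_n at x^n.
4 x y'(x) contributes 4 n a_n at x^n.
-8 y(x) contributes -8 a_n at x^n.
Matching x^n: (n+2)(n+1) a_{n+2} + (3 n(n-1) + 4 n - 8) a_n = 0.
Thus a_{n+2} = (-3 n(n-1) - 4 n + 8) / ((n+1)(n+2)) * a_n.

Check with a_0 = 1, a_1 = -2 (apply the recurrence for n = 0, 1, 2, 3): a_0 = 1, a_1 = -2, a_2 = 4, a_3 = -4/3, a_4 = -2, a_5 = 22/15.

a_(n+2) = (-3 n(n-1) - 4 n + 8) / ((n+1)(n+2)) * a_n; check: a_0 = 1, a_1 = -2, a_2 = 4, a_3 = -4/3, a_4 = -2, a_5 = 22/15


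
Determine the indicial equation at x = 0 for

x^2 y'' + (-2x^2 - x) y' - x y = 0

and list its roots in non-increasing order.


Divide by x^2 to reach normal form y'' + P_1(x) y' + P_2(x) y = 0 with P_1(x) = -2 - 1/x and P_2(x) = -1/x.
x = 0 is a singular point because the y'-coefficient -2 - 1/x has a pole at x = 0 and the y-coefficient -1/x has a pole at x = 0.
It is a regular singular point because x P_1(x) = p(x) = -2x - 1 and x^2 P_2(x) = q(x) = -x are polynomials, hence analytic at x = 0.
p(0) = -1,  q(0) = 0.
Indicial equation: r(r-1) + p(0) r + q(0) = 0, i.e. r^2 + (p(0) - 1) r + q(0) = 0, i.e. r^2 - 2 r = 0.
Discriminant: (-2)^2 - 4(0) = 4, so r = (2 ± 2)/2.
Solving: r_1 = 2, r_2 = 0.

indicial: r^2 - 2 r = 0; roots r_1 = 2, r_2 = 0


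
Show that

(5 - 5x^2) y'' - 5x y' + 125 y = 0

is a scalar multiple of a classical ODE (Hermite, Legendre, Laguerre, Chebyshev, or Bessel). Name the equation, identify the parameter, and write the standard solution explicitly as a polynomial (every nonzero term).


All three coefficients share the factor 5; dividing through by 5 gives  (1 - x^2) y'' - x y' + 25 y = 0.
This matches the Chebyshev equation (1 - x^2) y'' - x y' + n^2 y = 0 (note the -x y' term, not -2x y') with n^2 = 25, so n = 5; the polynomial solution is T_5(x).
With y = sum_k a_k x^k, matching x^k gives (k+2)(k+1) a_{k+2} = (k^2 - n^2) a_k = (k - 5)(k + 5) a_k. The right side vanishes at k = 5, so the series with the parity of 5 terminates at degree 5.
Standard normalization: leading coefficient of T_n is 2^(n-1), so a_5 = 2^4 = 16. Work downward with a_k = (k+1)(k+2) a_{k+2} / ((k - 5)(k + 5)):
  a_3 = (4)(5)(16) / ((3 - 5)(3 + 5)) = 320/(-16) = -20
  a_1 = (2)(3)(-20) / ((1 - 5)(1 + 5)) = -120/(-24) = 5
Hence T_5(x) = 16 x^5 - 20 x^3 + 5 x.

T_5(x); series = 16 x^5 - 20 x^3 + 5 x


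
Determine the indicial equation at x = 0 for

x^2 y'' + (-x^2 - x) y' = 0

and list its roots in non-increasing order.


Divide by x^2 to reach normal form y'' + P_1(x) y' + P_2(x) y = 0 with P_1(x) = -1 - 1/x and P_2(x) = 0.
x = 0 is a singular point because the y'-coefficient -1 - 1/x has a pole at x = 0.
It is a regular singular point because x P_1(x) = p(x) = -x - 1 and x^2 P_2(x) = q(x) = 0 are polynomials, hence analytic at x = 0.
p(0) = -1,  q(0) = 0.
Indicial equation: r(r-1) + p(0) r + q(0) = 0, i.e. r^2 + (p(0) - 1) r + q(0) = 0, i.e. r^2 - 2 r = 0.
Discriminant: (-2)^2 - 4(0) = 4, so r = (2 ± 2)/2.
Solving: r_1 = 2, r_2 = 0.

indicial: r^2 - 2 r = 0; roots r_1 = 2, r_2 = 0


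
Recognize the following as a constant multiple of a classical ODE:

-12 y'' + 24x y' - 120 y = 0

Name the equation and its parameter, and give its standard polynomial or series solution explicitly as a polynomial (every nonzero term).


All three coefficients share the factor -12; dividing through by -12 gives  y'' - 2x y' + 10 y = 0.
This matches the Hermite equation y'' - 2x y' + 2n y = 0 with 2n = 10, so n = 5; the polynomial solution is H_5(x).
With y = sum_k a_k x^k, matching x^k gives (k+2)(k+1) a_{k+2} = 2(k - n) a_k = 2(k - 5) a_k. The right side vanishes at k = 5, so the series with the parity of 5 terminates at degree 5.
Standard normalization: leading coefficient of H_n is 2^n, so a_5 = 2^5 = 32. Work downward with a_k = (k+1)(k+2) a_{k+2} / (2(k - n)):
  a_3 = (4)(5)(32) / (2(3 - 5)) = 640/(-4) = -160
  a_1 = (2)(3)(-160) / (2(1 - 5)) = -960/(-8) = 120
Hence H_5(x) = 32 x^5 - 160 x^3 + 120 x.

H_5(x); series = 32 x^5 - 160 x^3 + 120 x


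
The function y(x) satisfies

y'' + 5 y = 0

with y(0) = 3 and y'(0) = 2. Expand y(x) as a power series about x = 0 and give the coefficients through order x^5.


Ansatz: y(x) = sum_{n>=0} a_n x^n, so y'(x) = sum_{n>=1} n a_n x^(n-1) and y''(x) = sum_{n>=2} n(n-1) a_n x^(n-2).
Substitute into P(x) y'' + Q(x) y' + R(x) y = 0 with P(x) = 1, Q(x) = 0, R(x) = 5, and match powers of x.
Initial conditions: a_0 = 3, a_1 = 2.
Setting the coefficient of each power of x to zero and solving order by order (substituting the coefficients already found):
  x^0: 2 a_2 + 5 a_0 = 0  ->  2 a_2 = -5 a_0 = -15  ->  a_2 = -15/2
  x^1: 6 a_3 + 5 a_1 = 0  ->  6 a_3 = -5 a_1 = -10  ->  a_3 = -5/3
  x^2: 12 a_4 + 5 a_2 = 0  ->  12 a_4 = -5 a_2 = 75/2  ->  a_4 = 25/8
  x^3: 20 a_5 + 5 a_3 = 0  ->  20 a_5 = -5 a_3 = 25/3  ->  a_5 = 5/12
Truncated series: y(x) = 3 + 2 x - (15/2) x^2 - (5/3) x^3 + (25/8) x^4 + (5/12) x^5 + O(x^6).

a_0 = 3; a_1 = 2; a_2 = -15/2; a_3 = -5/3; a_4 = 25/8; a_5 = 5/12


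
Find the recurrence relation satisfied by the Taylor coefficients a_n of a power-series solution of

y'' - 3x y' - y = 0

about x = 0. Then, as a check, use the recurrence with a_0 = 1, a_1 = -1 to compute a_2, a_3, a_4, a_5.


Substitute y = sum_n a_n x^n.
y''(x) has coefficient (n+2)(n+1) a_{n+2} at x^n;
-3 x y'(x) has coefficient -3 n a_n at x^n (shift);
-y(x) has coefficient -1 a_n at x^n.
Matching x^n: (n+2)(n+1) a_{n+2} + (-3n - 1) a_n = 0.
Thus a_{n+2} = (3n + 1) / ((n+1)(n+2)) * a_n.

Check with a_0 = 1, a_1 = -1 (apply the recurrence for n = 0, 1, 2, 3): a_0 = 1, a_1 = -1, a_2 = 1/2, a_3 = -2/3, a_4 = 7/24, a_5 = -1/3.

a_(n+2) = (3n + 1) / ((n+1)(n+2)) * a_n; check: a_0 = 1, a_1 = -1, a_2 = 1/2, a_3 = -2/3, a_4 = 7/24, a_5 = -1/3


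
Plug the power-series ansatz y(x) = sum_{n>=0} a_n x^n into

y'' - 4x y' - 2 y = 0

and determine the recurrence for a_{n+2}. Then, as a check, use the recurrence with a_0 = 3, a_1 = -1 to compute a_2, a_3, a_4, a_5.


Substitute y = sum_n a_n x^n.
y''(x) has coefficient (n+2)(n+1) a_{n+2} at x^n;
-4 x y'(x) has coefficient -4 n a_n at x^n (shift);
-2 y(x) has coefficient -2 a_n at x^n.
Matching x^n: (n+2)(n+1) a_{n+2} + (-4n - 2) a_n = 0.
Thus a_{n+2} = (4n + 2) / ((n+1)(n+2)) * a_n.

Check with a_0 = 3, a_1 = -1 (apply the recurrence for n = 0, 1, 2, 3): a_0 = 3, a_1 = -1, a_2 = 3, a_3 = -1, a_4 = 5/2, a_5 = -7/10.

a_(n+2) = (4n + 2) / ((n+1)(n+2)) * a_n; check: a_0 = 3, a_1 = -1, a_2 = 3, a_3 = -1, a_4 = 5/2, a_5 = -7/10


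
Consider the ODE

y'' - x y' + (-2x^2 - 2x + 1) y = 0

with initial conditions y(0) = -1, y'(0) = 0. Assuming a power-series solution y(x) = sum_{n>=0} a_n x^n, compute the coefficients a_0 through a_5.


Ansatz: y(x) = sum_{n>=0} a_n x^n, so y'(x) = sum_{n>=1} n a_n x^(n-1) and y''(x) = sum_{n>=2} n(n-1) a_n x^(n-2).
Substitute into P(x) y'' + Q(x) y' + R(x) y = 0 with P(x) = 1, Q(x) = -x, R(x) = -2x^2 - 2x + 1, and match powers of x.
Initial conditions: a_0 = -1, a_1 = 0.
Setting the coefficient of each power of x to zero and solving order by order (substituting the coefficients already found):
  x^0: 2 a_2 + a_0 = 0  ->  2 a_2 = -a_0 = 1  ->  a_2 = 1/2
  x^1: 6 a_3 - 2 a_0 = 0  ->  6 a_3 = 2 a_0 = -2  ->  a_3 = -1/3
  x^2: 12 a_4 - a_2 - 2 a_1 - 2 a_0 = 0  ->  12 a_4 = a_2 + 2 a_1 + 2 a_0 = -3/2  ->  a_4 = -1/8
  x^3: 20 a_5 - 2 a_3 - 2 a_2 - 2 a_1 = 0  ->  20 a_5 = 2 a_3 + 2 a_2 + 2 a_1 = 1/3  ->  a_5 = 1/60
Truncated series: y(x) = -1 + (1/2) x^2 - (1/3) x^3 - (1/8) x^4 + (1/60) x^5 + O(x^6).

a_0 = -1; a_1 = 0; a_2 = 1/2; a_3 = -1/3; a_4 = -1/8; a_5 = 1/60


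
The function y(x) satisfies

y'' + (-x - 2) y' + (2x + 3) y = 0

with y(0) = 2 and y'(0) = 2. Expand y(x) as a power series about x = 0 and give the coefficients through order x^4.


Ansatz: y(x) = sum_{n>=0} a_n x^n, so y'(x) = sum_{n>=1} n a_n x^(n-1) and y''(x) = sum_{n>=2} n(n-1) a_n x^(n-2).
Substitute into P(x) y'' + Q(x) y' + R(x) y = 0 with P(x) = 1, Q(x) = -x - 2, R(x) = 2x + 3, and match powers of x.
Initial conditions: a_0 = 2, a_1 = 2.
Setting the coefficient of each power of x to zero and solving order by order (substituting the coefficients already found):
  x^0: 2 a_2 - 2 a_1 + 3 a_0 = 0  ->  2 a_2 = 2 a_1 - 3 a_0 = -2  ->  a_2 = -1
  x^1: 6 a_3 - 4 a_2 + 2 a_1 + 2 a_0 = 0  ->  6 a_3 = 4 a_2 - 2 a_1 - 2 a_0 = -12  ->  a_3 = -2
  x^2: 12 a_4 - 6 a_3 + a_2 + 2 a_1 = 0  ->  12 a_4 = 6 a_3 - a_2 - 2 a_1 = -15  ->  a_4 = -5/4
Truncated series: y(x) = 2 + 2 x - x^2 - 2 x^3 - (5/4) x^4 + O(x^5).

a_0 = 2; a_1 = 2; a_2 = -1; a_3 = -2; a_4 = -5/4


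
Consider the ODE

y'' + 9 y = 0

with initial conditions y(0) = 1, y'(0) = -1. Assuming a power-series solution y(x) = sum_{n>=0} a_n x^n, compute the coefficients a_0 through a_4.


Ansatz: y(x) = sum_{n>=0} a_n x^n, so y'(x) = sum_{n>=1} n a_n x^(n-1) and y''(x) = sum_{n>=2} n(n-1) a_n x^(n-2).
Substitute into P(x) y'' + Q(x) y' + R(x) y = 0 with P(x) = 1, Q(x) = 0, R(x) = 9, and match powers of x.
Initial conditions: a_0 = 1, a_1 = -1.
Setting the coefficient of each power of x to zero and solving order by order (substituting the coefficients already found):
  x^0: 2 a_2 + 9 a_0 = 0  ->  2 a_2 = -9 a_0 = -9  ->  a_2 = -9/2
  x^1: 6 a_3 + 9 a_1 = 0  ->  6 a_3 = -9 a_1 = 9  ->  a_3 = 3/2
  x^2: 12 a_4 + 9 a_2 = 0  ->  12 a_4 = -9 a_2 = 81/2  ->  a_4 = 27/8
Truncated series: y(x) = 1 - x - (9/2) x^2 + (3/2) x^3 + (27/8) x^4 + O(x^5).

a_0 = 1; a_1 = -1; a_2 = -9/2; a_3 = 3/2; a_4 = 27/8


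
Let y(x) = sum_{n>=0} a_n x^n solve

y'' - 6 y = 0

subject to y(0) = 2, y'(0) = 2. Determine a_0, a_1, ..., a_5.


Ansatz: y(x) = sum_{n>=0} a_n x^n, so y'(x) = sum_{n>=1} n a_n x^(n-1) and y''(x) = sum_{n>=2} n(n-1) a_n x^(n-2).
Substitute into P(x) y'' + Q(x) y' + R(x) y = 0 with P(x) = 1, Q(x) = 0, R(x) = -6, and match powers of x.
Initial conditions: a_0 = 2, a_1 = 2.
Setting the coefficient of each power of x to zero and solving order by order (substituting the coefficients already found):
  x^0: 2 a_2 - 6 a_0 = 0  ->  2 a_2 = 6 a_0 = 12  ->  a_2 = 6
  x^1: 6 a_3 - 6 a_1 = 0  ->  6 a_3 = 6 a_1 = 12  ->  a_3 = 2
  x^2: 12 a_4 - 6 a_2 = 0  ->  12 a_4 = 6 a_2 = 36  ->  a_4 = 3
  x^3: 20 a_5 - 6 a_3 = 0  ->  20 a_5 = 6 a_3 = 12  ->  a_5 = 3/5
Truncated series: y(x) = 2 + 2 x + 6 x^2 + 2 x^3 + 3 x^4 + (3/5) x^5 + O(x^6).

a_0 = 2; a_1 = 2; a_2 = 6; a_3 = 2; a_4 = 3; a_5 = 3/5


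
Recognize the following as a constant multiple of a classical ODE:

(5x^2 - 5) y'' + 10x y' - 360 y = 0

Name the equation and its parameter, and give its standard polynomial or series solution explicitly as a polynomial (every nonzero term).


All three coefficients share the factor -5; dividing through by -5 gives  (1 - x^2) y'' - 2x y' + 72 y = 0.
This matches the Legendre equation (1 - x^2) y'' - 2x y' + n(n+1) y = 0 (note the -2x y' term) with n(n+1) = 72, so n = 8; the polynomial solution is P_8(x).
With y = sum_k a_k x^k, matching x^k gives (k+2)(k+1) a_{k+2} = [k(k+1) - n(n+1)] a_k = (k - 8)(k + 9) a_k. The right side vanishes at k = 8, so the series with the parity of 8 terminates at degree 8.
Standard normalization (P_n(1) = 1): leading coefficient (2n)!/(2^n (n!)^2) = 20922789888000/(256*1625702400) = 6435/128, so a_8 = 6435/128. Work downward with a_k = (k+1)(k+2) a_{k+2} / ((k - 8)(k + 9)):
  a_6 = (7)(8)(6435/128) / ((6 - 8)(6 + 9)) = (45045/16)/(-30) = -3003/32
  a_4 = (5)(6)(-3003/32) / ((4 - 8)(4 + 9)) = (-45045/16)/(-52) = 3465/64
  a_2 = (3)(4)(3465/64) / ((2 - 8)(2 + 9)) = (10395/16)/(-66) = -315/32
  a_0 = (1)(2)(-315/32) / ((0 - 8)(0 + 9)) = (-315/16)/(-72) = 35/128
Hence P_8(x) = 6435 x^8/128 - 3003 x^6/32 + 3465 x^4/64 - 315 x^2/32 + 35/128.

P_8(x); series = 6435 x^8/128 - 3003 x^6/32 + 3465 x^4/64 - 315 x^2/32 + 35/128


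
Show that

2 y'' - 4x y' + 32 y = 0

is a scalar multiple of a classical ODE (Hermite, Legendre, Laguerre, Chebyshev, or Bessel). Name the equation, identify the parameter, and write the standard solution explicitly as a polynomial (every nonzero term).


All three coefficients share the factor 2; dividing through by 2 gives  y'' - 2x y' + 16 y = 0.
This matches the Hermite equation y'' - 2x y' + 2n y = 0 with 2n = 16, so n = 8; the polynomial solution is H_8(x).
With y = sum_k a_k x^k, matching x^k gives (k+2)(k+1) a_{k+2} = 2(k - n) a_k = 2(k - 8) a_k. The right side vanishes at k = 8, so the series with the parity of 8 terminates at degree 8.
Standard normalization: leading coefficient of H_n is 2^n, so a_8 = 2^8 = 256. Work downward with a_k = (k+1)(k+2) a_{k+2} / (2(k - n)):
  a_6 = (7)(8)(256) / (2(6 - 8)) = 14336/(-4) = -3584
  a_4 = (5)(6)(-3584) / (2(4 - 8)) = -107520/(-8) = 13440
  a_2 = (3)(4)(13440) / (2(2 - 8)) = 161280/(-12) = -13440
  a_0 = (1)(2)(-13440) / (2(0 - 8)) = -26880/(-16) = 1680
Hence H_8(x) = 256 x^8 - 3584 x^6 + 13440 x^4 - 13440 x^2 + 1680.

H_8(x); series = 256 x^8 - 3584 x^6 + 13440 x^4 - 13440 x^2 + 1680


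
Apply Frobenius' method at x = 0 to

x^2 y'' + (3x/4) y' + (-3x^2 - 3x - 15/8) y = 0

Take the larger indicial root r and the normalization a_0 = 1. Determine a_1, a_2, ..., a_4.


Write in Frobenius form y'' + (p(x)/x) y' + (q(x)/x^2) y = 0:
  p(x) = 3/4,  q(x) = -3x^2 - 3x - 15/8.
Indicial equation: r(r-1) + (3/4) r + (-15/8) = 0 -> roots r_1 = 3/2, r_2 = -5/4.
Take r = r_1 = 3/2. Let y(x) = x^r sum_{n>=0} a_n x^n with a_0 = 1.
Substitute y = x^r sum a_n x^n and match x^{r+n}. The recurrence is
  D(n) a_n - 3 a_{n-1} - 3 a_{n-2} = 0,  where D(n) = (r+n)(r+n-1) + (3/4)(r+n) + (-15/8).
  a_n = [3 a_{n-1} + 3 a_{n-2}] / D(n).
Since the indicial polynomial factors as (r - r_1)(r - r_2), D(n) = (r_1 + n - r_1)(r_1 + n - r_2) = n(n + 11/4).
Evaluating step by step (a_0 = 1):
  n = 1: D(1) = 1(1 + 11/4) = 15/4; numerator = 3(1) = 3; a_1 = (3)/(15/4) = 4/5
  n = 2: D(2) = 2(2 + 11/4) = 19/2; numerator = 3(4/5) + 3(1) = 27/5; a_2 = (27/5)/(19/2) = 54/95
  n = 3: D(3) = 3(3 + 11/4) = 69/4; numerator = 3(54/95) + 3(4/5) = 78/19; a_3 = (78/19)/(69/4) = 104/437
  n = 4: D(4) = 4(4 + 11/4) = 27; numerator = 3(104/437) + 3(54/95) = 5286/2185; a_4 = (5286/2185)/(27) = 1762/19665

r = 3/2; a_0 = 1; a_1 = 4/5; a_2 = 54/95; a_3 = 104/437; a_4 = 1762/19665


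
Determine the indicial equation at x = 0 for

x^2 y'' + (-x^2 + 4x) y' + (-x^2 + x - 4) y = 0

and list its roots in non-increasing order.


Divide by x^2 to reach normal form y'' + P_1(x) y' + P_2(x) y = 0 with P_1(x) = -1 + 4/x and P_2(x) = -1 + 1/x - 4/x^2.
x = 0 is a singular point because the y'-coefficient -1 + 4/x has a pole at x = 0 and the y-coefficient -1 + 1/x - 4/x^2 has a pole at x = 0.
It is a regular singular point because x P_1(x) = p(x) = 4 - x and x^2 P_2(x) = q(x) = -x^2 + x - 4 are polynomials, hence analytic at x = 0.
p(0) = 4,  q(0) = -4.
Indicial equation: r(r-1) + p(0) r + q(0) = 0, i.e. r^2 + (p(0) - 1) r + q(0) = 0, i.e. r^2 + 3 r - 4 = 0.
Discriminant: (3)^2 - 4(-4) = 25, so r = (-3 ± 5)/2.
Solving: r_1 = 1, r_2 = -4.

indicial: r^2 + 3 r - 4 = 0; roots r_1 = 1, r_2 = -4


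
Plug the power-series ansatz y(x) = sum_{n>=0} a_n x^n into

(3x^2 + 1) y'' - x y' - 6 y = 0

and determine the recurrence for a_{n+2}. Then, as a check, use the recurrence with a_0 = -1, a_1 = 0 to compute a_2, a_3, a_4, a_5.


Substitute y = sum_n a_n x^n.
(1 + 3 x^2) y'' contributes (n+2)(n+1) a_{n+2} + 3 n(n-1) a_n at x^n.
-x y'(x) contributes -n a_n at x^n.
-6 y(x) contributes -6 a_n at x^n.
Matching x^n: (n+2)(n+1) a_{n+2} + (3 n(n-1) - n - 6) a_n = 0.
Thus a_{n+2} = (-3 n(n-1) + n + 6) / ((n+1)(n+2)) * a_n.

Check with a_0 = -1, a_1 = 0 (apply the recurrence for n = 0, 1, 2, 3): a_0 = -1, a_1 = 0, a_2 = -3, a_3 = 0, a_4 = -1/2, a_5 = 0.

a_(n+2) = (-3 n(n-1) + n + 6) / ((n+1)(n+2)) * a_n; check: a_0 = -1, a_1 = 0, a_2 = -3, a_3 = 0, a_4 = -1/2, a_5 = 0


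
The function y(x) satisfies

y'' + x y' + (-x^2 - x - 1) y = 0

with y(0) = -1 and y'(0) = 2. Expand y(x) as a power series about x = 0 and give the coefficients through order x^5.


Ansatz: y(x) = sum_{n>=0} a_n x^n, so y'(x) = sum_{n>=1} n a_n x^(n-1) and y''(x) = sum_{n>=2} n(n-1) a_n x^(n-2).
Substitute into P(x) y'' + Q(x) y' + R(x) y = 0 with P(x) = 1, Q(x) = x, R(x) = -x^2 - x - 1, and match powers of x.
Initial conditions: a_0 = -1, a_1 = 2.
Setting the coefficient of each power of x to zero and solving order by order (substituting the coefficients already found):
  x^0: 2 a_2 - a_0 = 0  ->  2 a_2 = a_0 = -1  ->  a_2 = -1/2
  x^1: 6 a_3 - a_0 = 0  ->  6 a_3 = a_0 = -1  ->  a_3 = -1/6
  x^2: 12 a_4 + a_2 - a_1 - a_0 = 0  ->  12 a_4 = -a_2 + a_1 + a_0 = 3/2  ->  a_4 = 1/8
  x^3: 20 a_5 + 2 a_3 - a_2 - a_1 = 0  ->  20 a_5 = -2 a_3 + a_2 + a_1 = 11/6  ->  a_5 = 11/120
Truncated series: y(x) = -1 + 2 x - (1/2) x^2 - (1/6) x^3 + (1/8) x^4 + (11/120) x^5 + O(x^6).

a_0 = -1; a_1 = 2; a_2 = -1/2; a_3 = -1/6; a_4 = 1/8; a_5 = 11/120


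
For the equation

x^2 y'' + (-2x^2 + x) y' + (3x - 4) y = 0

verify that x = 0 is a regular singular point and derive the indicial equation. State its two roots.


Divide by x^2 to reach normal form y'' + P_1(x) y' + P_2(x) y = 0 with P_1(x) = -2 + 1/x and P_2(x) = 3/x - 4/x^2.
x = 0 is a singular point because the y'-coefficient -2 + 1/x has a pole at x = 0 and the y-coefficient 3/x - 4/x^2 has a pole at x = 0.
It is a regular singular point because x P_1(x) = p(x) = 1 - 2x and x^2 P_2(x) = q(x) = 3x - 4 are polynomials, hence analytic at x = 0.
p(0) = 1,  q(0) = -4.
Indicial equation: r(r-1) + p(0) r + q(0) = 0, i.e. r^2 + (p(0) - 1) r + q(0) = 0, i.e. r^2 - 4 = 0.
Discriminant: (0)^2 - 4(-4) = 16, so r = (0 ± 4)/2.
Solving: r_1 = 2, r_2 = -2.

indicial: r^2 - 4 = 0; roots r_1 = 2, r_2 = -2


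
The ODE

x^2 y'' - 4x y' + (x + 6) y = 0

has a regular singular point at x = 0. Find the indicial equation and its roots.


Divide by x^2 to reach normal form y'' + P_1(x) y' + P_2(x) y = 0 with P_1(x) = -4/x and P_2(x) = 1/x + 6/x^2.
x = 0 is a singular point because the y'-coefficient -4/x has a pole at x = 0 and the y-coefficient 1/x + 6/x^2 has a pole at x = 0.
It is a regular singular point because x P_1(x) = p(x) = -4 and x^2 P_2(x) = q(x) = x + 6 are polynomials, hence analytic at x = 0.
p(0) = -4,  q(0) = 6.
Indicial equation: r(r-1) + p(0) r + q(0) = 0, i.e. r^2 + (p(0) - 1) r + q(0) = 0, i.e. r^2 - 5 r + 6 = 0.
Discriminant: (-5)^2 - 4(6) = 1, so r = (5 ± 1)/2.
Solving: r_1 = 3, r_2 = 2.

indicial: r^2 - 5 r + 6 = 0; roots r_1 = 3, r_2 = 2


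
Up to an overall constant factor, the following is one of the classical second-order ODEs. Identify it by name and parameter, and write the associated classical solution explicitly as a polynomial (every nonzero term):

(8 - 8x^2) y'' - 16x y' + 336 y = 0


All three coefficients share the factor 8; dividing through by 8 gives  (1 - x^2) y'' - 2x y' + 42 y = 0.
This matches the Legendre equation (1 - x^2) y'' - 2x y' + n(n+1) y = 0 (note the -2x y' term) with n(n+1) = 42, so n = 6; the polynomial solution is P_6(x).
With y = sum_k a_k x^k, matching x^k gives (k+2)(k+1) a_{k+2} = [k(k+1) - n(n+1)] a_k = (k - 6)(k + 7) a_k. The right side vanishes at k = 6, so the series with the parity of 6 terminates at degree 6.
Standard normalization (P_n(1) = 1): leading coefficient (2n)!/(2^n (n!)^2) = 479001600/(64*518400) = 231/16, so a_6 = 231/16. Work downward with a_k = (k+1)(k+2) a_{k+2} / ((k - 6)(k + 7)):
  a_4 = (5)(6)(231/16) / ((4 - 6)(4 + 7)) = (3465/8)/(-22) = -315/16
  a_2 = (3)(4)(-315/16) / ((2 - 6)(2 + 7)) = (-945/4)/(-36) = 105/16
  a_0 = (1)(2)(105/16) / ((0 - 6)(0 + 7)) = (105/8)/(-42) = -5/16
Hence P_6(x) = 231 x^6/16 - 315 x^4/16 + 105 x^2/16 - 5/16.

P_6(x); series = 231 x^6/16 - 315 x^4/16 + 105 x^2/16 - 5/16


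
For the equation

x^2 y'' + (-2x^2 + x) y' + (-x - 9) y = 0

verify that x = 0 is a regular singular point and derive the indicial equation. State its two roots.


Divide by x^2 to reach normal form y'' + P_1(x) y' + P_2(x) y = 0 with P_1(x) = -2 + 1/x and P_2(x) = -1/x - 9/x^2.
x = 0 is a singular point because the y'-coefficient -2 + 1/x has a pole at x = 0 and the y-coefficient -1/x - 9/x^2 has a pole at x = 0.
It is a regular singular point because x P_1(x) = p(x) = 1 - 2x and x^2 P_2(x) = q(x) = -x - 9 are polynomials, hence analytic at x = 0.
p(0) = 1,  q(0) = -9.
Indicial equation: r(r-1) + p(0) r + q(0) = 0, i.e. r^2 + (p(0) - 1) r + q(0) = 0, i.e. r^2 - 9 = 0.
Discriminant: (0)^2 - 4(-9) = 36, so r = (0 ± 6)/2.
Solving: r_1 = 3, r_2 = -3.

indicial: r^2 - 9 = 0; roots r_1 = 3, r_2 = -3


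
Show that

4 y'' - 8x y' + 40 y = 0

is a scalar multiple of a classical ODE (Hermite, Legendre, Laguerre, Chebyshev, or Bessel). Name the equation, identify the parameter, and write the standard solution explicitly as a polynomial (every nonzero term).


All three coefficients share the factor 4; dividing through by 4 gives  y'' - 2x y' + 10 y = 0.
This matches the Hermite equation y'' - 2x y' + 2n y = 0 with 2n = 10, so n = 5; the polynomial solution is H_5(x).
With y = sum_k a_k x^k, matching x^k gives (k+2)(k+1) a_{k+2} = 2(k - n) a_k = 2(k - 5) a_k. The right side vanishes at k = 5, so the series with the parity of 5 terminates at degree 5.
Standard normalization: leading coefficient of H_n is 2^n, so a_5 = 2^5 = 32. Work downward with a_k = (k+1)(k+2) a_{k+2} / (2(k - n)):
  a_3 = (4)(5)(32) / (2(3 - 5)) = 640/(-4) = -160
  a_1 = (2)(3)(-160) / (2(1 - 5)) = -960/(-8) = 120
Hence H_5(x) = 32 x^5 - 160 x^3 + 120 x.

H_5(x); series = 32 x^5 - 160 x^3 + 120 x


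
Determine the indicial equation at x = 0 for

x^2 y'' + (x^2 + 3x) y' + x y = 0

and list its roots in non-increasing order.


Divide by x^2 to reach normal form y'' + P_1(x) y' + P_2(x) y = 0 with P_1(x) = 1 + 3/x and P_2(x) = 1/x.
x = 0 is a singular point because the y'-coefficient 1 + 3/x has a pole at x = 0 and the y-coefficient 1/x has a pole at x = 0.
It is a regular singular point because x P_1(x) = p(x) = x + 3 and x^2 P_2(x) = q(x) = x are polynomials, hence analytic at x = 0.
p(0) = 3,  q(0) = 0.
Indicial equation: r(r-1) + p(0) r + q(0) = 0, i.e. r^2 + (p(0) - 1) r + q(0) = 0, i.e. r^2 + 2 r = 0.
Discriminant: (2)^2 - 4(0) = 4, so r = (-2 ± 2)/2.
Solving: r_1 = 0, r_2 = -2.

indicial: r^2 + 2 r = 0; roots r_1 = 0, r_2 = -2


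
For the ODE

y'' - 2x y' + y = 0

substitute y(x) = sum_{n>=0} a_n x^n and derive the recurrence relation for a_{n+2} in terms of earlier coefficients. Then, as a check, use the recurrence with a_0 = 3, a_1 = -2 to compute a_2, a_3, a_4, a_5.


Substitute y = sum_n a_n x^n.
y''(x) has coefficient (n+2)(n+1) a_{n+2} at x^n;
-2 x y'(x) has coefficient -2 n a_n at x^n (shift);
y(x) has coefficient 1 a_n at x^n.
Matching x^n: (n+2)(n+1) a_{n+2} + (-2n + 1) a_n = 0.
Thus a_{n+2} = (2n - 1) / ((n+1)(n+2)) * a_n.

Check with a_0 = 3, a_1 = -2 (apply the recurrence for n = 0, 1, 2, 3): a_0 = 3, a_1 = -2, a_2 = -3/2, a_3 = -1/3, a_4 = -3/8, a_5 = -1/12.

a_(n+2) = (2n - 1) / ((n+1)(n+2)) * a_n; check: a_0 = 3, a_1 = -2, a_2 = -3/2, a_3 = -1/3, a_4 = -3/8, a_5 = -1/12


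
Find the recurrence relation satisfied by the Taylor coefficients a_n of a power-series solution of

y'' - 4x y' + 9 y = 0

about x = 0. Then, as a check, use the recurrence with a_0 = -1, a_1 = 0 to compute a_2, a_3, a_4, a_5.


Substitute y = sum_n a_n x^n.
y''(x) has coefficient (n+2)(n+1) a_{n+2} at x^n;
-4 x y'(x) has coefficient -4 n a_n at x^n (shift);
9 y(x) has coefficient 9 a_n at x^n.
Matching x^n: (n+2)(n+1) a_{n+2} + (-4n + 9) a_n = 0.
Thus a_{n+2} = (4n - 9) / ((n+1)(n+2)) * a_n.

Check with a_0 = -1, a_1 = 0 (apply the recurrence for n = 0, 1, 2, 3): a_0 = -1, a_1 = 0, a_2 = 9/2, a_3 = 0, a_4 = -3/8, a_5 = 0.

a_(n+2) = (4n - 9) / ((n+1)(n+2)) * a_n; check: a_0 = -1, a_1 = 0, a_2 = 9/2, a_3 = 0, a_4 = -3/8, a_5 = 0


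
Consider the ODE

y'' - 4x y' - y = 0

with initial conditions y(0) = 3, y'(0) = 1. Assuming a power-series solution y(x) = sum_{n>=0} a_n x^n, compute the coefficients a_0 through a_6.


Ansatz: y(x) = sum_{n>=0} a_n x^n, so y'(x) = sum_{n>=1} n a_n x^(n-1) and y''(x) = sum_{n>=2} n(n-1) a_n x^(n-2).
Substitute into P(x) y'' + Q(x) y' + R(x) y = 0 with P(x) = 1, Q(x) = -4x, R(x) = -1, and match powers of x.
Initial conditions: a_0 = 3, a_1 = 1.
Setting the coefficient of each power of x to zero and solving order by order (substituting the coefficients already found):
  x^0: 2 a_2 - a_0 = 0  ->  2 a_2 = a_0 = 3  ->  a_2 = 3/2
  x^1: 6 a_3 - 5 a_1 = 0  ->  6 a_3 = 5 a_1 = 5  ->  a_3 = 5/6
  x^2: 12 a_4 - 9 a_2 = 0  ->  12 a_4 = 9 a_2 = 27/2  ->  a_4 = 9/8
  x^3: 20 a_5 - 13 a_3 = 0  ->  20 a_5 = 13 a_3 = 65/6  ->  a_5 = 13/24
  x^4: 30 a_6 - 17 a_4 = 0  ->  30 a_6 = 17 a_4 = 153/8  ->  a_6 = 51/80
Truncated series: y(x) = 3 + x + (3/2) x^2 + (5/6) x^3 + (9/8) x^4 + (13/24) x^5 + (51/80) x^6 + O(x^7).

a_0 = 3; a_1 = 1; a_2 = 3/2; a_3 = 5/6; a_4 = 9/8; a_5 = 13/24; a_6 = 51/80


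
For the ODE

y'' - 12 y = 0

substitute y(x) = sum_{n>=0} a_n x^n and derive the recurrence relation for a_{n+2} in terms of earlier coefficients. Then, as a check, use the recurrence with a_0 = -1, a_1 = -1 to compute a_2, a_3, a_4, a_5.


Substitute y = sum_n a_n x^n into y'' + (const) y = 0.
y''(x) = sum_{n>=0} (n+2)(n+1) a_{n+2} x^n.
The ODE becomes sum_n [(n+2)(n+1) a_{n+2} - 12 a_n] x^n = 0.
Setting each coefficient to zero gives the recurrence:
  (n+2)(n+1) a_{n+2} - 12 a_n = 0,
  a_{n+2} = 12 / ((n+1)(n+2)) a_n.

Check with a_0 = -1, a_1 = -1 (apply the recurrence for n = 0, 1, 2, 3): a_0 = -1, a_1 = -1, a_2 = -6, a_3 = -2, a_4 = -6, a_5 = -6/5.

a_{n+2} = 12/((n+1)(n+2)) * a_n; check: a_0 = -1, a_1 = -1, a_2 = -6, a_3 = -2, a_4 = -6, a_5 = -6/5


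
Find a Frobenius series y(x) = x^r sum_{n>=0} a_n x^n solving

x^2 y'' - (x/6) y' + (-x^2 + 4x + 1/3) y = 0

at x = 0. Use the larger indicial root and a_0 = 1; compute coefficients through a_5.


Write in Frobenius form y'' + (p(x)/x) y' + (q(x)/x^2) y = 0:
  p(x) = -1/6,  q(x) = -x^2 + 4x + 1/3.
Indicial equation: r(r-1) + (-1/6) r + (1/3) = 0 -> roots r_1 = 2/3, r_2 = 1/2.
Take r = r_1 = 2/3. Let y(x) = x^r sum_{n>=0} a_n x^n with a_0 = 1.
Substitute y = x^r sum a_n x^n and match x^{r+n}. The recurrence is
  D(n) a_n + 4 a_{n-1} - 1 a_{n-2} = 0,  where D(n) = (r+n)(r+n-1) + (-1/6)(r+n) + (1/3).
  a_n = [-4 a_{n-1} + 1 a_{n-2}] / D(n).
Since the indicial polynomial factors as (r - r_1)(r - r_2), D(n) = (r_1 + n - r_1)(r_1 + n - r_2) = n(n + 1/6).
Evaluating step by step (a_0 = 1):
  n = 1: D(1) = 1(1 + 1/6) = 7/6; numerator = -4(1) = -4; a_1 = (-4)/(7/6) = -24/7
  n = 2: D(2) = 2(2 + 1/6) = 13/3; numerator = -4(-24/7) + 1(1) = 103/7; a_2 = (103/7)/(13/3) = 309/91
  n = 3: D(3) = 3(3 + 1/6) = 19/2; numerator = -4(309/91) + 1(-24/7) = -1548/91; a_3 = (-1548/91)/(19/2) = -3096/1729
  n = 4: D(4) = 4(4 + 1/6) = 50/3; numerator = -4(-3096/1729) + 1(309/91) = 18255/1729; a_4 = (18255/1729)/(50/3) = 10953/17290
  n = 5: D(5) = 5(5 + 1/6) = 155/6; numerator = -4(10953/17290) + 1(-3096/1729) = -37386/8645; a_5 = (-37386/8645)/(155/6) = -7236/43225

r = 2/3; a_0 = 1; a_1 = -24/7; a_2 = 309/91; a_3 = -3096/1729; a_4 = 10953/17290; a_5 = -7236/43225


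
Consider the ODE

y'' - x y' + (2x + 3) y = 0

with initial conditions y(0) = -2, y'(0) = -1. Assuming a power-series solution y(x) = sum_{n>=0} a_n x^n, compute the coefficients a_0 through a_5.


Ansatz: y(x) = sum_{n>=0} a_n x^n, so y'(x) = sum_{n>=1} n a_n x^(n-1) and y''(x) = sum_{n>=2} n(n-1) a_n x^(n-2).
Substitute into P(x) y'' + Q(x) y' + R(x) y = 0 with P(x) = 1, Q(x) = -x, R(x) = 2x + 3, and match powers of x.
Initial conditions: a_0 = -2, a_1 = -1.
Setting the coefficient of each power of x to zero and solving order by order (substituting the coefficients already found):
  x^0: 2 a_2 + 3 a_0 = 0  ->  2 a_2 = -3 a_0 = 6  ->  a_2 = 3
  x^1: 6 a_3 + 2 a_1 + 2 a_0 = 0  ->  6 a_3 = -2 a_1 - 2 a_0 = 6  ->  a_3 = 1
  x^2: 12 a_4 + a_2 + 2 a_1 = 0  ->  12 a_4 = -a_2 - 2 a_1 = -1  ->  a_4 = -1/12
  x^3: 20 a_5 + 2 a_2 = 0  ->  20 a_5 = -2 a_2 = -6  ->  a_5 = -3/10
Truncated series: y(x) = -2 - x + 3 x^2 + x^3 - (1/12) x^4 - (3/10) x^5 + O(x^6).

a_0 = -2; a_1 = -1; a_2 = 3; a_3 = 1; a_4 = -1/12; a_5 = -3/10


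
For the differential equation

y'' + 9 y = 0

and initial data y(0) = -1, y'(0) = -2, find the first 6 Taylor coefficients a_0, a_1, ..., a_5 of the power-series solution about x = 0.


Ansatz: y(x) = sum_{n>=0} a_n x^n, so y'(x) = sum_{n>=1} n a_n x^(n-1) and y''(x) = sum_{n>=2} n(n-1) a_n x^(n-2).
Substitute into P(x) y'' + Q(x) y' + R(x) y = 0 with P(x) = 1, Q(x) = 0, R(x) = 9, and match powers of x.
Initial conditions: a_0 = -1, a_1 = -2.
Setting the coefficient of each power of x to zero and solving order by order (substituting the coefficients already found):
  x^0: 2 a_2 + 9 a_0 = 0  ->  2 a_2 = -9 a_0 = 9  ->  a_2 = 9/2
  x^1: 6 a_3 + 9 a_1 = 0  ->  6 a_3 = -9 a_1 = 18  ->  a_3 = 3
  x^2: 12 a_4 + 9 a_2 = 0  ->  12 a_4 = -9 a_2 = -81/2  ->  a_4 = -27/8
  x^3: 20 a_5 + 9 a_3 = 0  ->  20 a_5 = -9 a_3 = -27  ->  a_5 = -27/20
Truncated series: y(x) = -1 - 2 x + (9/2) x^2 + 3 x^3 - (27/8) x^4 - (27/20) x^5 + O(x^6).

a_0 = -1; a_1 = -2; a_2 = 9/2; a_3 = 3; a_4 = -27/8; a_5 = -27/20


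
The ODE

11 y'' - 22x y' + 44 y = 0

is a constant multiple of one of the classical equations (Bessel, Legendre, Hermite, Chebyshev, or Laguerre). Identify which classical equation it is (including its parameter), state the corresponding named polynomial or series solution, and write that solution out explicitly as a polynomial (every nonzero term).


All three coefficients share the factor 11; dividing through by 11 gives  y'' - 2x y' + 4 y = 0.
This matches the Hermite equation y'' - 2x y' + 2n y = 0 with 2n = 4, so n = 2; the polynomial solution is H_2(x).
With y = sum_k a_k x^k, matching x^k gives (k+2)(k+1) a_{k+2} = 2(k - n) a_k = 2(k - 2) a_k. The right side vanishes at k = 2, so the series with the parity of 2 terminates at degree 2.
Standard normalization: leading coefficient of H_n is 2^n, so a_2 = 2^2 = 4. Work downward with a_k = (k+1)(k+2) a_{k+2} / (2(k - n)):
  a_0 = (1)(2)(4) / (2(0 - 2)) = 8/(-4) = -2
Hence H_2(x) = 4 x^2 - 2.

H_2(x); series = 4 x^2 - 2


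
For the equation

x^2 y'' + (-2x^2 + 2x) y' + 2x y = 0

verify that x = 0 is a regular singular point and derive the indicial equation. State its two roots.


Divide by x^2 to reach normal form y'' + P_1(x) y' + P_2(x) y = 0 with P_1(x) = -2 + 2/x and P_2(x) = 2/x.
x = 0 is a singular point because the y'-coefficient -2 + 2/x has a pole at x = 0 and the y-coefficient 2/x has a pole at x = 0.
It is a regular singular point because x P_1(x) = p(x) = 2 - 2x and x^2 P_2(x) = q(x) = 2x are polynomials, hence analytic at x = 0.
p(0) = 2,  q(0) = 0.
Indicial equation: r(r-1) + p(0) r + q(0) = 0, i.e. r^2 + (p(0) - 1) r + q(0) = 0, i.e. r^2 + 1 r = 0.
Discriminant: (1)^2 - 4(0) = 1, so r = (-1 ± 1)/2.
Solving: r_1 = 0, r_2 = -1.

indicial: r^2 + 1 r = 0; roots r_1 = 0, r_2 = -1


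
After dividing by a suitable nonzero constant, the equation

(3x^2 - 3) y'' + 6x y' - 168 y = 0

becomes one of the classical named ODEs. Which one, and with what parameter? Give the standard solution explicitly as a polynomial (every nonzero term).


All three coefficients share the factor -3; dividing through by -3 gives  (1 - x^2) y'' - 2x y' + 56 y = 0.
This matches the Legendre equation (1 - x^2) y'' - 2x y' + n(n+1) y = 0 (note the -2x y' term) with n(n+1) = 56, so n = 7; the polynomial solution is P_7(x).
With y = sum_k a_k x^k, matching x^k gives (k+2)(k+1) a_{k+2} = [k(k+1) - n(n+1)] a_k = (k - 7)(k + 8) a_k. The right side vanishes at k = 7, so the series with the parity of 7 terminates at degree 7.
Standard normalization (P_n(1) = 1): leading coefficient (2n)!/(2^n (n!)^2) = 87178291200/(128*25401600) = 429/16, so a_7 = 429/16. Work downward with a_k = (k+1)(k+2) a_{k+2} / ((k - 7)(k + 8)):
  a_5 = (6)(7)(429/16) / ((5 - 7)(5 + 8)) = (9009/8)/(-26) = -693/16
  a_3 = (4)(5)(-693/16) / ((3 - 7)(3 + 8)) = (-3465/4)/(-44) = 315/16
  a_1 = (2)(3)(315/16) / ((1 - 7)(1 + 8)) = (945/8)/(-54) = -35/16
Hence P_7(x) = 429 x^7/16 - 693 x^5/16 + 315 x^3/16 - 35 x/16.

P_7(x); series = 429 x^7/16 - 693 x^5/16 + 315 x^3/16 - 35 x/16


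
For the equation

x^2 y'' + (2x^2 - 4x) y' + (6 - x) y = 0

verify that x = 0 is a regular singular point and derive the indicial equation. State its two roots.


Divide by x^2 to reach normal form y'' + P_1(x) y' + P_2(x) y = 0 with P_1(x) = 2 - 4/x and P_2(x) = -1/x + 6/x^2.
x = 0 is a singular point because the y'-coefficient 2 - 4/x has a pole at x = 0 and the y-coefficient -1/x + 6/x^2 has a pole at x = 0.
It is a regular singular point because x P_1(x) = p(x) = 2x - 4 and x^2 P_2(x) = q(x) = 6 - x are polynomials, hence analytic at x = 0.
p(0) = -4,  q(0) = 6.
Indicial equation: r(r-1) + p(0) r + q(0) = 0, i.e. r^2 + (p(0) - 1) r + q(0) = 0, i.e. r^2 - 5 r + 6 = 0.
Discriminant: (-5)^2 - 4(6) = 1, so r = (5 ± 1)/2.
Solving: r_1 = 3, r_2 = 2.

indicial: r^2 - 5 r + 6 = 0; roots r_1 = 3, r_2 = 2


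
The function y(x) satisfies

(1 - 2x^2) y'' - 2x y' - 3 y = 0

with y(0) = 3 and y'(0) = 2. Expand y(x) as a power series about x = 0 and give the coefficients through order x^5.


Ansatz: y(x) = sum_{n>=0} a_n x^n, so y'(x) = sum_{n>=1} n a_n x^(n-1) and y''(x) = sum_{n>=2} n(n-1) a_n x^(n-2).
Substitute into P(x) y'' + Q(x) y' + R(x) y = 0 with P(x) = 1 - 2x^2, Q(x) = -2x, R(x) = -3, and match powers of x.
Initial conditions: a_0 = 3, a_1 = 2.
Setting the coefficient of each power of x to zero and solving order by order (substituting the coefficients already found):
  x^0: 2 a_2 - 3 a_0 = 0  ->  2 a_2 = 3 a_0 = 9  ->  a_2 = 9/2
  x^1: 6 a_3 - 5 a_1 = 0  ->  6 a_3 = 5 a_1 = 10  ->  a_3 = 5/3
  x^2: 12 a_4 - 11 a_2 = 0  ->  12 a_4 = 11 a_2 = 99/2  ->  a_4 = 33/8
  x^3: 20 a_5 - 21 a_3 = 0  ->  20 a_5 = 21 a_3 = 35  ->  a_5 = 7/4
Truncated series: y(x) = 3 + 2 x + (9/2) x^2 + (5/3) x^3 + (33/8) x^4 + (7/4) x^5 + O(x^6).

a_0 = 3; a_1 = 2; a_2 = 9/2; a_3 = 5/3; a_4 = 33/8; a_5 = 7/4


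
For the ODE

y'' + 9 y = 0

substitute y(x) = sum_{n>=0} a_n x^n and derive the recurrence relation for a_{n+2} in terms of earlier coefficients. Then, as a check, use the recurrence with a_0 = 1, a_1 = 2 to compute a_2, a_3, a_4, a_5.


Substitute y = sum_n a_n x^n into y'' + (const) y = 0.
y''(x) = sum_{n>=0} (n+2)(n+1) a_{n+2} x^n.
The ODE becomes sum_n [(n+2)(n+1) a_{n+2} + 9 a_n] x^n = 0.
Setting each coefficient to zero gives the recurrence:
  (n+2)(n+1) a_{n+2} + 9 a_n = 0,
  a_{n+2} = -9 / ((n+1)(n+2)) a_n.

Check with a_0 = 1, a_1 = 2 (apply the recurrence for n = 0, 1, 2, 3): a_0 = 1, a_1 = 2, a_2 = -9/2, a_3 = -3, a_4 = 27/8, a_5 = 27/20.

a_{n+2} = -9/((n+1)(n+2)) * a_n; check: a_0 = 1, a_1 = 2, a_2 = -9/2, a_3 = -3, a_4 = 27/8, a_5 = 27/20
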